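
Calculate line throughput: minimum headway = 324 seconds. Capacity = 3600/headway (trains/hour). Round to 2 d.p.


Capacity = 3600 / headway
Capacity = 3600 / 324
Capacity = 11.11 trains/hour

11.11


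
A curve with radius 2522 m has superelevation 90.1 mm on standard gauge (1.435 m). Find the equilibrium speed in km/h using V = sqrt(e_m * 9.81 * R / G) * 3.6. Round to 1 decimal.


Convert cant: e = 90.1 mm = 0.0901 m
V_ms = sqrt(0.0901 * 9.81 * 2522 / 1.435)
V_ms = sqrt(1553.413158) = 39.4134 m/s
V = 39.4134 * 3.6 = 141.9 km/h

141.9


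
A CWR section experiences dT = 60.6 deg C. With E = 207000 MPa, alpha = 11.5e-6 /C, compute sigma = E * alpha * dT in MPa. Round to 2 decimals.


sigma = E * alpha * dT
sigma = 207000 * 11.5e-6 * 60.6
sigma = 2.3805 * 60.6
sigma = 144.26 MPa

144.26


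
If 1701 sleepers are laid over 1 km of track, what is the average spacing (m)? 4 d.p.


Spacing = 1000 m / number of sleepers
Spacing = 1000 / 1701
Spacing = 0.5879 m

0.5879


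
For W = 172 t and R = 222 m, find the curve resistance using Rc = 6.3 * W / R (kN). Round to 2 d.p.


Rc = 6.3 * W / R
Rc = 6.3 * 172 / 222
Rc = 1083.6 / 222
Rc = 4.88 kN

4.88


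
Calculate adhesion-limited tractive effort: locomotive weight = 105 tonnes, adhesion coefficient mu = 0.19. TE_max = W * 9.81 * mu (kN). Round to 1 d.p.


TE_max = W * g * mu
TE_max = 105 * 9.81 * 0.19
TE_max = 1030.05 * 0.19
TE_max = 195.7 kN

195.7


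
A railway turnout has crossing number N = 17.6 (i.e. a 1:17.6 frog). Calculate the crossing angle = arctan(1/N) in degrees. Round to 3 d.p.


1/N = 1/17.6 = 0.056818
angle = arctan(0.056818) = 0.056757 rad
angle = 0.056757 * 180/pi = 3.252 degrees

3.252


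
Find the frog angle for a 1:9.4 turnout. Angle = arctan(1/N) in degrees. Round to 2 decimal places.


1/N = 1/9.4 = 0.106383
angle = arctan(0.106383) = 0.105984 rad
angle = 0.105984 * 180/pi = 6.07 degrees

6.07


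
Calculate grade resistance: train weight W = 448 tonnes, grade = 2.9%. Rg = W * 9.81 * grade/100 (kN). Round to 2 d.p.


Rg = W * 9.81 * grade / 100
Rg = 448 * 9.81 * 2.9 / 100
Rg = 4394.88 * 0.029
Rg = 127.45 kN

127.45


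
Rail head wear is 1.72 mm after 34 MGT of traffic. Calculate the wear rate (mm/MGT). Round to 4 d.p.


Wear rate = total wear / cumulative tonnage
Rate = 1.72 / 34
Rate = 0.0506 mm/MGT

0.0506


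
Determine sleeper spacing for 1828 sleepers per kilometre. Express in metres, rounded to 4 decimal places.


Spacing = 1000 m / number of sleepers
Spacing = 1000 / 1828
Spacing = 0.5470 m

0.5470


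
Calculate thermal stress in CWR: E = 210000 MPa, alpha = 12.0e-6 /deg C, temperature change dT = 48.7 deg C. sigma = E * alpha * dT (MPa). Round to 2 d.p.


sigma = E * alpha * dT
sigma = 210000 * 12.0e-6 * 48.7
sigma = 2.52 * 48.7
sigma = 122.72 MPa

122.72


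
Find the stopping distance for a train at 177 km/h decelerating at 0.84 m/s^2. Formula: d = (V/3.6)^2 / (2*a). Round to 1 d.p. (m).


Convert speed: V = 177 / 3.6 = 49.1667 m/s
V^2 = 2417.3611
d = 2417.3611 / (2 * 0.84)
d = 2417.3611 / 1.68
d = 1438.9 m

1438.9


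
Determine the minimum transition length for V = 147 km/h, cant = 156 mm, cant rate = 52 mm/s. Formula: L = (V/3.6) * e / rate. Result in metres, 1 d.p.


Convert speed: V = 147 / 3.6 = 40.8333 m/s
L = 40.8333 * 156 / 52
L = 6370.0 / 52
L = 122.5 m

122.5


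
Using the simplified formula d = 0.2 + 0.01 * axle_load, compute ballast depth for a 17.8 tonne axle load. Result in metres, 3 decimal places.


d = 0.2 + 0.01 * 17.8
d = 0.2 + 0.178
d = 0.378 m

0.378


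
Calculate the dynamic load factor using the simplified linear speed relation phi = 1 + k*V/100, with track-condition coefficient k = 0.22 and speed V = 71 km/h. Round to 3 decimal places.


phi = 1 + k * V / 100
phi = 1 + 0.22 * 71 / 100
phi = 1 + 0.1562
phi = 1.156

1.156


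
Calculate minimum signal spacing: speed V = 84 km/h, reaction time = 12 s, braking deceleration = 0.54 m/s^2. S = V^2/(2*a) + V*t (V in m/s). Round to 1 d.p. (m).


V = 84 / 3.6 = 23.3333 m/s
Braking distance = 23.3333^2 / (2*0.54) = 504.1152 m
Sighting distance = 23.3333 * 12 = 280.0 m
S = 504.1152 + 280.0 = 784.1 m

784.1


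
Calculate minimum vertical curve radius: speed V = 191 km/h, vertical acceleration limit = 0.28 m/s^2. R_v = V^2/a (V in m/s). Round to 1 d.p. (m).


Convert speed: V = 191 / 3.6 = 53.0556 m/s
V^2 = 2814.892 m^2/s^2
R_v = 2814.892 / 0.28
R_v = 10053.2 m

10053.2


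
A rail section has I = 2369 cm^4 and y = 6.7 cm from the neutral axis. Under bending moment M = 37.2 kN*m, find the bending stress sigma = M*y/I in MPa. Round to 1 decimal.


Convert units:
M = 37.2 kN*m = 37200000 N*mm
y = 6.7 cm = 67 mm
I = 2369 cm^4 = 23690000 mm^4
sigma = 37200000 * 67 / 23690000
sigma = 105.2 MPa

105.2


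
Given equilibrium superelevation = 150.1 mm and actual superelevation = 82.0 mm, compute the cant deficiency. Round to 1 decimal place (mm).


Cant deficiency = equilibrium cant - actual cant
CD = 150.1 - 82.0
CD = 68.1 mm

68.1


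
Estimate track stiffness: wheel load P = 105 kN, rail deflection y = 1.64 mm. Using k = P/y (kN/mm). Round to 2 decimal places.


Track stiffness k = P / y
k = 105 / 1.64
k = 64.02 kN/mm

64.02


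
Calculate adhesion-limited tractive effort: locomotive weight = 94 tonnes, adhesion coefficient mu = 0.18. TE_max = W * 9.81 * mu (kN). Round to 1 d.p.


TE_max = W * g * mu
TE_max = 94 * 9.81 * 0.18
TE_max = 922.14 * 0.18
TE_max = 166.0 kN

166.0


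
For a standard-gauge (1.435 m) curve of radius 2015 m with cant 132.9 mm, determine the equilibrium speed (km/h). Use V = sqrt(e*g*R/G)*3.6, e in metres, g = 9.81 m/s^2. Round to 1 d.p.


Convert cant: e = 132.9 mm = 0.1329 m
V_ms = sqrt(0.1329 * 9.81 * 2015 / 1.435)
V_ms = sqrt(1830.699815) = 42.7867 m/s
V = 42.7867 * 3.6 = 154.0 km/h

154.0


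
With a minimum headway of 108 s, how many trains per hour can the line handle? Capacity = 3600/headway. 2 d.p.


Capacity = 3600 / headway
Capacity = 3600 / 108
Capacity = 33.33 trains/hour

33.33


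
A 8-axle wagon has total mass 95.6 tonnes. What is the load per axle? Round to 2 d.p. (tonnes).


Load per axle = total weight / number of axles
Load = 95.6 / 8
Load = 11.95 tonnes

11.95


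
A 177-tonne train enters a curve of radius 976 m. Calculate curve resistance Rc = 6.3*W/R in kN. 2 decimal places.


Rc = 6.3 * W / R
Rc = 6.3 * 177 / 976
Rc = 1115.1 / 976
Rc = 1.14 kN

1.14


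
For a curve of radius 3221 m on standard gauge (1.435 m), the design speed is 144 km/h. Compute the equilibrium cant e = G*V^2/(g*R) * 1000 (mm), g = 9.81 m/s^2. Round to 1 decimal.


Convert speed: V = 144 / 3.6 = 40.0 m/s
Apply formula: e = 1.435 * 40.0^2 / (9.81 * 3221)
e = 1.435 * 1600.0 / 31598.01
e = 0.072663 m = 72.7 mm

72.7


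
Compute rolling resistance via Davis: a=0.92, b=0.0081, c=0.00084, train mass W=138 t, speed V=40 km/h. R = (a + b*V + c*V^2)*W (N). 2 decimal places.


b*V = 0.0081 * 40 = 0.324
c*V^2 = 0.00084 * 1600 = 1.344
R_per_t = 0.92 + 0.324 + 1.344 = 2.588 N/t
R_total = 2.588 * 138 = 357.14 N

357.14


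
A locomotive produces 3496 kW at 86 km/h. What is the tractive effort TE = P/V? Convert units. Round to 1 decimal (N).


Convert: P = 3496 kW = 3496000 W
V = 86 / 3.6 = 23.8889 m/s
TE = 3496000 / 23.8889
TE = 146344.2 N

146344.2


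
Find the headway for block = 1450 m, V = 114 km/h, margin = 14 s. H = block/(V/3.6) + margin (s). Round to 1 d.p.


V = 114 / 3.6 = 31.6667 m/s
Block traversal time = 1450 / 31.6667 = 45.7895 s
Headway = 45.7895 + 14
Headway = 59.8 s

59.8


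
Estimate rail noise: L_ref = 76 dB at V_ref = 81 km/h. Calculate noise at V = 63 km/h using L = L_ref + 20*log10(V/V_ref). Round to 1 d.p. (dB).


V/V_ref = 63 / 81 = 0.777778
log10(0.777778) = -0.109144
20 * -0.109144 = -2.1829
L = 76 + -2.1829 = 73.8 dB

73.8


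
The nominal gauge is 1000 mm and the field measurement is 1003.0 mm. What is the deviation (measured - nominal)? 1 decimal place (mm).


Deviation = measured - nominal
Deviation = 1003.0 - 1000
Deviation = 3.0 mm

3.0


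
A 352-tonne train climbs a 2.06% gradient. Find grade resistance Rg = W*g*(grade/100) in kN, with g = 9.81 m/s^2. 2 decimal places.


Rg = W * 9.81 * grade / 100
Rg = 352 * 9.81 * 2.06 / 100
Rg = 3453.12 * 0.0206
Rg = 71.13 kN

71.13


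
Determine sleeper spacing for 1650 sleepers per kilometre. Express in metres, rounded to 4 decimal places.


Spacing = 1000 m / number of sleepers
Spacing = 1000 / 1650
Spacing = 0.6061 m

0.6061


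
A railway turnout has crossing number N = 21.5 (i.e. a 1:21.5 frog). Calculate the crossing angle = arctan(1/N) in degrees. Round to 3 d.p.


1/N = 1/21.5 = 0.046512
angle = arctan(0.046512) = 0.046478 rad
angle = 0.046478 * 180/pi = 2.663 degrees

2.663


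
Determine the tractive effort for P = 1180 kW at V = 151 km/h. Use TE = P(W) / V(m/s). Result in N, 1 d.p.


Convert: P = 1180 kW = 1180000 W
V = 151 / 3.6 = 41.9444 m/s
TE = 1180000 / 41.9444
TE = 28132.5 N

28132.5


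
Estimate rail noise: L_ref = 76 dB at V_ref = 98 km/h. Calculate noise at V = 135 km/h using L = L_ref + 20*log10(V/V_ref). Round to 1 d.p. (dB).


V/V_ref = 135 / 98 = 1.377551
log10(1.377551) = 0.139108
20 * 0.139108 = 2.7822
L = 76 + 2.7822 = 78.8 dB

78.8


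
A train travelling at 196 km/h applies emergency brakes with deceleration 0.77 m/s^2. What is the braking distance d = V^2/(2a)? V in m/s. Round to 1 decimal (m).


Convert speed: V = 196 / 3.6 = 54.4444 m/s
V^2 = 2964.1975
d = 2964.1975 / (2 * 0.77)
d = 2964.1975 / 1.54
d = 1924.8 m

1924.8


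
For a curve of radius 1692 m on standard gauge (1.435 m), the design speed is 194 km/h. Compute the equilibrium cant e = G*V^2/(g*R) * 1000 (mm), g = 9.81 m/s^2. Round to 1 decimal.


Convert speed: V = 194 / 3.6 = 53.8889 m/s
Apply formula: e = 1.435 * 53.8889^2 / (9.81 * 1692)
e = 1.435 * 2904.0123 / 16598.52
e = 0.251062 m = 251.1 mm

251.1


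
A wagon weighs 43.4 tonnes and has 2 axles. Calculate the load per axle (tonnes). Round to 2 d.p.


Load per axle = total weight / number of axles
Load = 43.4 / 2
Load = 21.70 tonnes

21.70


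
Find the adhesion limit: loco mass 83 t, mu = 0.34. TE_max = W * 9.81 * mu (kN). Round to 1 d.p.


TE_max = W * g * mu
TE_max = 83 * 9.81 * 0.34
TE_max = 814.23 * 0.34
TE_max = 276.8 kN

276.8


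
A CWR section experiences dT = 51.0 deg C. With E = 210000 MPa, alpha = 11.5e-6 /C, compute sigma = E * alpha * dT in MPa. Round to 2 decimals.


sigma = E * alpha * dT
sigma = 210000 * 11.5e-6 * 51.0
sigma = 2.415 * 51.0
sigma = 123.17 MPa

123.17


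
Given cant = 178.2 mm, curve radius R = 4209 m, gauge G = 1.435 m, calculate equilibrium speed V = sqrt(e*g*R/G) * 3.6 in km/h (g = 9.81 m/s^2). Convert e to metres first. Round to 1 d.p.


Convert cant: e = 178.2 mm = 0.1782 m
V_ms = sqrt(0.1782 * 9.81 * 4209 / 1.435)
V_ms = sqrt(5127.477128) = 71.6064 m/s
V = 71.6064 * 3.6 = 257.8 km/h

257.8


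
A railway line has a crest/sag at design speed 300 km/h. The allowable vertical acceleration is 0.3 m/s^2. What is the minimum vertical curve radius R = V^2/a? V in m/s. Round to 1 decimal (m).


Convert speed: V = 300 / 3.6 = 83.3333 m/s
V^2 = 6944.4444 m^2/s^2
R_v = 6944.4444 / 0.3
R_v = 23148.1 m

23148.1


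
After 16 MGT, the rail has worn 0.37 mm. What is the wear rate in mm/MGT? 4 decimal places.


Wear rate = total wear / cumulative tonnage
Rate = 0.37 / 16
Rate = 0.0231 mm/MGT

0.0231


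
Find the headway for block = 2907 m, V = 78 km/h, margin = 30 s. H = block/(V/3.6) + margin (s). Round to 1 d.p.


V = 78 / 3.6 = 21.6667 m/s
Block traversal time = 2907 / 21.6667 = 134.1692 s
Headway = 134.1692 + 30
Headway = 164.2 s

164.2


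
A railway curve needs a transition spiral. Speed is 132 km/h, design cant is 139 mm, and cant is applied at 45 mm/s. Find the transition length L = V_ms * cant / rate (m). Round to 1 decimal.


Convert speed: V = 132 / 3.6 = 36.6667 m/s
L = 36.6667 * 139 / 45
L = 5096.6667 / 45
L = 113.3 m

113.3


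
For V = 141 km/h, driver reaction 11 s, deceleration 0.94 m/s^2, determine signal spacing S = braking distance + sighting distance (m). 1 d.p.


V = 141 / 3.6 = 39.1667 m/s
Braking distance = 39.1667^2 / (2*0.94) = 815.9722 m
Sighting distance = 39.1667 * 11 = 430.8333 m
S = 815.9722 + 430.8333 = 1246.8 m

1246.8


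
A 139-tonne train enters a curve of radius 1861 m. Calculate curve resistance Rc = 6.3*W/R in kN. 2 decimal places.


Rc = 6.3 * W / R
Rc = 6.3 * 139 / 1861
Rc = 875.7 / 1861
Rc = 0.47 kN

0.47


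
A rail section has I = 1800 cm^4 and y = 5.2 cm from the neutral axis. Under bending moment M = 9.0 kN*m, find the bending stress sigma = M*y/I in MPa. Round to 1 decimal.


Convert units:
M = 9.0 kN*m = 9000000 N*mm
y = 5.2 cm = 52 mm
I = 1800 cm^4 = 18000000 mm^4
sigma = 9000000 * 52 / 18000000
sigma = 26.0 MPa

26.0


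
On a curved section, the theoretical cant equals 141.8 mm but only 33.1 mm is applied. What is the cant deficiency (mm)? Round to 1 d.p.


Cant deficiency = equilibrium cant - actual cant
CD = 141.8 - 33.1
CD = 108.7 mm

108.7


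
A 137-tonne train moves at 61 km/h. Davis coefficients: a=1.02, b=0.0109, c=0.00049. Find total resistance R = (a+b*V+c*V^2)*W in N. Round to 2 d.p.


b*V = 0.0109 * 61 = 0.6649
c*V^2 = 0.00049 * 3721 = 1.82329
R_per_t = 1.02 + 0.6649 + 1.82329 = 3.50819 N/t
R_total = 3.50819 * 137 = 480.62 N

480.62


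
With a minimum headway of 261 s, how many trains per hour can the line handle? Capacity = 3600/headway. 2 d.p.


Capacity = 3600 / headway
Capacity = 3600 / 261
Capacity = 13.79 trains/hour

13.79


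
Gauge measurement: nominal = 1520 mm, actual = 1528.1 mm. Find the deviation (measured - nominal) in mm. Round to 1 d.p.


Deviation = measured - nominal
Deviation = 1528.1 - 1520
Deviation = 8.1 mm

8.1


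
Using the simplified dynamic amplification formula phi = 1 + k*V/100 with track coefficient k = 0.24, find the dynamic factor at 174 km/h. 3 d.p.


phi = 1 + k * V / 100
phi = 1 + 0.24 * 174 / 100
phi = 1 + 0.4176
phi = 1.418

1.418


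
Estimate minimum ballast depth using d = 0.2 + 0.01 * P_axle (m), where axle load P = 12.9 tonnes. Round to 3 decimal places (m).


d = 0.2 + 0.01 * 12.9
d = 0.2 + 0.129
d = 0.329 m

0.329


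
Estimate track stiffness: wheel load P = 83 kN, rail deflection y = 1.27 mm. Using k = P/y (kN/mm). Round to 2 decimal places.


Track stiffness k = P / y
k = 83 / 1.27
k = 65.35 kN/mm

65.35


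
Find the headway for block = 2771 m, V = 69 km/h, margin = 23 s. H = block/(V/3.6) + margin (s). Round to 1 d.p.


V = 69 / 3.6 = 19.1667 m/s
Block traversal time = 2771 / 19.1667 = 144.5739 s
Headway = 144.5739 + 23
Headway = 167.6 s

167.6


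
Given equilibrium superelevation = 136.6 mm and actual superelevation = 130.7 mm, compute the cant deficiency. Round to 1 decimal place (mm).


Cant deficiency = equilibrium cant - actual cant
CD = 136.6 - 130.7
CD = 5.9 mm

5.9


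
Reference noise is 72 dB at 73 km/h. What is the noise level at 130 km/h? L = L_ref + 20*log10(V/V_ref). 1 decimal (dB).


V/V_ref = 130 / 73 = 1.780822
log10(1.780822) = 0.25062
20 * 0.25062 = 5.0124
L = 72 + 5.0124 = 77.0 dB

77.0


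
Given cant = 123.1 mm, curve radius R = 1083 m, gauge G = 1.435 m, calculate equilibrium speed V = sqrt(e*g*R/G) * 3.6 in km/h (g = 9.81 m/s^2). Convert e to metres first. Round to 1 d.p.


Convert cant: e = 123.1 mm = 0.1231 m
V_ms = sqrt(0.1231 * 9.81 * 1083 / 1.435)
V_ms = sqrt(911.38865) = 30.1892 m/s
V = 30.1892 * 3.6 = 108.7 km/h

108.7


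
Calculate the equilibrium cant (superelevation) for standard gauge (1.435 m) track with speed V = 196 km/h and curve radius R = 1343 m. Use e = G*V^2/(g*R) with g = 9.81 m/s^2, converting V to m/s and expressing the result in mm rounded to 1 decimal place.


Convert speed: V = 196 / 3.6 = 54.4444 m/s
Apply formula: e = 1.435 * 54.4444^2 / (9.81 * 1343)
e = 1.435 * 2964.1975 / 13174.83
e = 0.32286 m = 322.9 mm

322.9


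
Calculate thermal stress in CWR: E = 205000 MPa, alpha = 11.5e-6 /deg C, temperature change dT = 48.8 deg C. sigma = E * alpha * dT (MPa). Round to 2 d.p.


sigma = E * alpha * dT
sigma = 205000 * 11.5e-6 * 48.8
sigma = 2.3575 * 48.8
sigma = 115.05 MPa

115.05


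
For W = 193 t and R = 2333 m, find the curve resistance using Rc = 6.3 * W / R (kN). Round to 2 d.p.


Rc = 6.3 * W / R
Rc = 6.3 * 193 / 2333
Rc = 1215.9 / 2333
Rc = 0.52 kN

0.52


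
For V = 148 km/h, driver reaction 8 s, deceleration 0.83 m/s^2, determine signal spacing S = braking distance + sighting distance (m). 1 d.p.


V = 148 / 3.6 = 41.1111 m/s
Braking distance = 41.1111^2 / (2*0.83) = 1018.1467 m
Sighting distance = 41.1111 * 8 = 328.8889 m
S = 1018.1467 + 328.8889 = 1347.0 m

1347.0


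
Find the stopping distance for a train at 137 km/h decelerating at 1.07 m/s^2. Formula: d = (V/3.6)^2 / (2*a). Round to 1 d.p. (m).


Convert speed: V = 137 / 3.6 = 38.0556 m/s
V^2 = 1448.2253
d = 1448.2253 / (2 * 1.07)
d = 1448.2253 / 2.14
d = 676.7 m

676.7


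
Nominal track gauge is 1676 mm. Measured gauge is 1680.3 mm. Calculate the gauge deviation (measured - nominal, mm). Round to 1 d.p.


Deviation = measured - nominal
Deviation = 1680.3 - 1676
Deviation = 4.3 mm

4.3


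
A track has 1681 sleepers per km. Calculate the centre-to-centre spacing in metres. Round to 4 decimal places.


Spacing = 1000 m / number of sleepers
Spacing = 1000 / 1681
Spacing = 0.5949 m

0.5949


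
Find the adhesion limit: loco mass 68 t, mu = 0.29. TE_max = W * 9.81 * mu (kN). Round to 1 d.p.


TE_max = W * g * mu
TE_max = 68 * 9.81 * 0.29
TE_max = 667.08 * 0.29
TE_max = 193.5 kN

193.5


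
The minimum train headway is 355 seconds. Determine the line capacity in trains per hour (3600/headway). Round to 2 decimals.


Capacity = 3600 / headway
Capacity = 3600 / 355
Capacity = 10.14 trains/hour

10.14


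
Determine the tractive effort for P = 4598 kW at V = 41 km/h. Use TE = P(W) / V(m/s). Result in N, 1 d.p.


Convert: P = 4598 kW = 4598000 W
V = 41 / 3.6 = 11.3889 m/s
TE = 4598000 / 11.3889
TE = 403726.8 N

403726.8


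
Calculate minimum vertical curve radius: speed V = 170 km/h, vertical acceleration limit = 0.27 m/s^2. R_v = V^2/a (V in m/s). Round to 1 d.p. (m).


Convert speed: V = 170 / 3.6 = 47.2222 m/s
V^2 = 2229.9383 m^2/s^2
R_v = 2229.9383 / 0.27
R_v = 8259.0 m

8259.0


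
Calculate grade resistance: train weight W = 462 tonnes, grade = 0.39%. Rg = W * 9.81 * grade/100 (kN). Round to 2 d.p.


Rg = W * 9.81 * grade / 100
Rg = 462 * 9.81 * 0.39 / 100
Rg = 4532.22 * 0.0039
Rg = 17.68 kN

17.68


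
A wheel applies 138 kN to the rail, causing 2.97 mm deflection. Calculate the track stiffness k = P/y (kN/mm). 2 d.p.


Track stiffness k = P / y
k = 138 / 2.97
k = 46.46 kN/mm

46.46


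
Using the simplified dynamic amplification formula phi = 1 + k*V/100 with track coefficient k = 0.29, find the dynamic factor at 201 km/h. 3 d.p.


phi = 1 + k * V / 100
phi = 1 + 0.29 * 201 / 100
phi = 1 + 0.5829
phi = 1.583

1.583


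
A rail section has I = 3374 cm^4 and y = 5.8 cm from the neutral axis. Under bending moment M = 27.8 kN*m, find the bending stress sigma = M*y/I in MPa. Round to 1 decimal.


Convert units:
M = 27.8 kN*m = 27800000 N*mm
y = 5.8 cm = 58 mm
I = 3374 cm^4 = 33740000 mm^4
sigma = 27800000 * 58 / 33740000
sigma = 47.8 MPa

47.8


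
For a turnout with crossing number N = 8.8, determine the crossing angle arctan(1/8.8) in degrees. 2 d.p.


1/N = 1/8.8 = 0.113636
angle = arctan(0.113636) = 0.113151 rad
angle = 0.113151 * 180/pi = 6.48 degrees

6.48


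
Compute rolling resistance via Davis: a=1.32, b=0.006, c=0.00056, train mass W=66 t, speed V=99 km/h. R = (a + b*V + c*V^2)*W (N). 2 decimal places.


b*V = 0.006 * 99 = 0.594
c*V^2 = 0.00056 * 9801 = 5.48856
R_per_t = 1.32 + 0.594 + 5.48856 = 7.40256 N/t
R_total = 7.40256 * 66 = 488.57 N

488.57


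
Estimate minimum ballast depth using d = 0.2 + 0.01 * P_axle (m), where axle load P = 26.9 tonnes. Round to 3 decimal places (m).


d = 0.2 + 0.01 * 26.9
d = 0.2 + 0.269
d = 0.469 m

0.469


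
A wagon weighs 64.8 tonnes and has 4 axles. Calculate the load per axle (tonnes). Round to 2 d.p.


Load per axle = total weight / number of axles
Load = 64.8 / 4
Load = 16.20 tonnes

16.20


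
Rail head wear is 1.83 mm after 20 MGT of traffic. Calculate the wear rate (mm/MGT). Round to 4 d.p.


Wear rate = total wear / cumulative tonnage
Rate = 1.83 / 20
Rate = 0.0915 mm/MGT

0.0915


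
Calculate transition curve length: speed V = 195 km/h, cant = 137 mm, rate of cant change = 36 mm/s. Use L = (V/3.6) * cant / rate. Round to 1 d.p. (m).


Convert speed: V = 195 / 3.6 = 54.1667 m/s
L = 54.1667 * 137 / 36
L = 7420.8333 / 36
L = 206.1 m

206.1


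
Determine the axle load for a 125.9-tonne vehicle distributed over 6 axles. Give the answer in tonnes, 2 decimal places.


Load per axle = total weight / number of axles
Load = 125.9 / 6
Load = 20.98 tonnes

20.98


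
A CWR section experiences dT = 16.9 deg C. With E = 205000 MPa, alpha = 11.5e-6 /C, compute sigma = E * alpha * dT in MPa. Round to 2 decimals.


sigma = E * alpha * dT
sigma = 205000 * 11.5e-6 * 16.9
sigma = 2.3575 * 16.9
sigma = 39.84 MPa

39.84


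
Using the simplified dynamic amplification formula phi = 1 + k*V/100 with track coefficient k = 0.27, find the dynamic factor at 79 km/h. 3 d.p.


phi = 1 + k * V / 100
phi = 1 + 0.27 * 79 / 100
phi = 1 + 0.2133
phi = 1.213

1.213


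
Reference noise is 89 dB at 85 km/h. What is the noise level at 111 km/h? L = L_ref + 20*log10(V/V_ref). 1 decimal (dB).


V/V_ref = 111 / 85 = 1.305882
log10(1.305882) = 0.115904
20 * 0.115904 = 2.3181
L = 89 + 2.3181 = 91.3 dB

91.3


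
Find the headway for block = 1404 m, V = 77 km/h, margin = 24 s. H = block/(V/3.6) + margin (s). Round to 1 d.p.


V = 77 / 3.6 = 21.3889 m/s
Block traversal time = 1404 / 21.3889 = 65.6416 s
Headway = 65.6416 + 24
Headway = 89.6 s

89.6


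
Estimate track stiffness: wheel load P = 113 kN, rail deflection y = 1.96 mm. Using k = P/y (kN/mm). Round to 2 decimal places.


Track stiffness k = P / y
k = 113 / 1.96
k = 57.65 kN/mm

57.65


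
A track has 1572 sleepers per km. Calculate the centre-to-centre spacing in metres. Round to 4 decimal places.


Spacing = 1000 m / number of sleepers
Spacing = 1000 / 1572
Spacing = 0.6361 m

0.6361


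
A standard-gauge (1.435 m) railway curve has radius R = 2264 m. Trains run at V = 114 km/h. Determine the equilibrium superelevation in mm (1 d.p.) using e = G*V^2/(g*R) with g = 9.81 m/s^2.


Convert speed: V = 114 / 3.6 = 31.6667 m/s
Apply formula: e = 1.435 * 31.6667^2 / (9.81 * 2264)
e = 1.435 * 1002.7778 / 22209.84
e = 0.06479 m = 64.8 mm

64.8


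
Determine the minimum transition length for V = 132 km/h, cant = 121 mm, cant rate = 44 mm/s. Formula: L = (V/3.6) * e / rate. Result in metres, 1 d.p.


Convert speed: V = 132 / 3.6 = 36.6667 m/s
L = 36.6667 * 121 / 44
L = 4436.6667 / 44
L = 100.8 m

100.8


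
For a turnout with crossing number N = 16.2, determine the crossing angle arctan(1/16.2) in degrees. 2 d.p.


1/N = 1/16.2 = 0.061728
angle = arctan(0.061728) = 0.06165 rad
angle = 0.06165 * 180/pi = 3.53 degrees

3.53


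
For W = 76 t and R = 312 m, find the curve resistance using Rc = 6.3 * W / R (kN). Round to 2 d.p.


Rc = 6.3 * W / R
Rc = 6.3 * 76 / 312
Rc = 478.8 / 312
Rc = 1.53 kN

1.53


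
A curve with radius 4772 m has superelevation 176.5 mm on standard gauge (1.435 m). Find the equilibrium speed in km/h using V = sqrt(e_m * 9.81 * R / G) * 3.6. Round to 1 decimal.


Convert cant: e = 176.5 mm = 0.1765 m
V_ms = sqrt(0.1765 * 9.81 * 4772 / 1.435)
V_ms = sqrt(5757.875247) = 75.8807 m/s
V = 75.8807 * 3.6 = 273.2 km/h

273.2


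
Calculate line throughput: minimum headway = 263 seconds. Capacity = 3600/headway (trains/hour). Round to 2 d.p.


Capacity = 3600 / headway
Capacity = 3600 / 263
Capacity = 13.69 trains/hour

13.69


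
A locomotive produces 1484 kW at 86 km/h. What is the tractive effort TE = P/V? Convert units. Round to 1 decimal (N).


Convert: P = 1484 kW = 1484000 W
V = 86 / 3.6 = 23.8889 m/s
TE = 1484000 / 23.8889
TE = 62120.9 N

62120.9


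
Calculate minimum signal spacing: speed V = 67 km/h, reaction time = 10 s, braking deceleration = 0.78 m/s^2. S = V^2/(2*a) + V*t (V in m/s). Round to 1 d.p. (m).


V = 67 / 3.6 = 18.6111 m/s
Braking distance = 18.6111^2 / (2*0.78) = 222.0343 m
Sighting distance = 18.6111 * 10 = 186.1111 m
S = 222.0343 + 186.1111 = 408.1 m

408.1


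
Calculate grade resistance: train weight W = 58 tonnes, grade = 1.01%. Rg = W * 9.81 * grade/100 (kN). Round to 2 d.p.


Rg = W * 9.81 * grade / 100
Rg = 58 * 9.81 * 1.01 / 100
Rg = 568.98 * 0.0101
Rg = 5.75 kN

5.75


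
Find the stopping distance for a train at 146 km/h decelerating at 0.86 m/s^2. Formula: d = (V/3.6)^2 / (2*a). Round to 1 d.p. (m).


Convert speed: V = 146 / 3.6 = 40.5556 m/s
V^2 = 1644.7531
d = 1644.7531 / (2 * 0.86)
d = 1644.7531 / 1.72
d = 956.3 m

956.3


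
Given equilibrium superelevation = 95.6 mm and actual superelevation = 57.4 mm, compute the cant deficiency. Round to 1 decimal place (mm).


Cant deficiency = equilibrium cant - actual cant
CD = 95.6 - 57.4
CD = 38.2 mm

38.2


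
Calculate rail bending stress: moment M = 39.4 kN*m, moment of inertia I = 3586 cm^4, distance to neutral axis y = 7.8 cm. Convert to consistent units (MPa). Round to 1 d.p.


Convert units:
M = 39.4 kN*m = 39400000 N*mm
y = 7.8 cm = 78 mm
I = 3586 cm^4 = 35860000 mm^4
sigma = 39400000 * 78 / 35860000
sigma = 85.7 MPa

85.7


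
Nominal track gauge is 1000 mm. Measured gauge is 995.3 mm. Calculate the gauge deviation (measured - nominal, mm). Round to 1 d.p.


Deviation = measured - nominal
Deviation = 995.3 - 1000
Deviation = -4.7 mm

-4.7


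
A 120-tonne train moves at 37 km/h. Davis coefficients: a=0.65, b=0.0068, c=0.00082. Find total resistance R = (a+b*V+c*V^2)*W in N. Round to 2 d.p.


b*V = 0.0068 * 37 = 0.2516
c*V^2 = 0.00082 * 1369 = 1.12258
R_per_t = 0.65 + 0.2516 + 1.12258 = 2.02418 N/t
R_total = 2.02418 * 120 = 242.90 N

242.90


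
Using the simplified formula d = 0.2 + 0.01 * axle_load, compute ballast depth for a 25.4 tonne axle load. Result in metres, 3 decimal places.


d = 0.2 + 0.01 * 25.4
d = 0.2 + 0.254
d = 0.454 m

0.454


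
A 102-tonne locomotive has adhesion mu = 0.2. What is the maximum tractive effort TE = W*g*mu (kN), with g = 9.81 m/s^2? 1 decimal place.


TE_max = W * g * mu
TE_max = 102 * 9.81 * 0.2
TE_max = 1000.62 * 0.2
TE_max = 200.1 kN

200.1


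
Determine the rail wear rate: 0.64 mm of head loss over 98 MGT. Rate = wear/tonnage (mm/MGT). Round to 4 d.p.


Wear rate = total wear / cumulative tonnage
Rate = 0.64 / 98
Rate = 0.0065 mm/MGT

0.0065


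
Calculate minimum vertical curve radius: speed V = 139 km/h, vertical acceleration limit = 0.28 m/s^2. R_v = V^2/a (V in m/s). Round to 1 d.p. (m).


Convert speed: V = 139 / 3.6 = 38.6111 m/s
V^2 = 1490.8179 m^2/s^2
R_v = 1490.8179 / 0.28
R_v = 5324.3 m

5324.3


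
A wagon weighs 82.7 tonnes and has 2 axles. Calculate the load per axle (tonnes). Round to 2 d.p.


Load per axle = total weight / number of axles
Load = 82.7 / 2
Load = 41.35 tonnes

41.35


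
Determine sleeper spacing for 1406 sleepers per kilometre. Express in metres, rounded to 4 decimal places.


Spacing = 1000 m / number of sleepers
Spacing = 1000 / 1406
Spacing = 0.7112 m

0.7112


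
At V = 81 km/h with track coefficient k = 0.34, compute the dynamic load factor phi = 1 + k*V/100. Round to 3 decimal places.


phi = 1 + k * V / 100
phi = 1 + 0.34 * 81 / 100
phi = 1 + 0.2754
phi = 1.275

1.275


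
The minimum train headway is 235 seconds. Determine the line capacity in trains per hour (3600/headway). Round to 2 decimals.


Capacity = 3600 / headway
Capacity = 3600 / 235
Capacity = 15.32 trains/hour

15.32


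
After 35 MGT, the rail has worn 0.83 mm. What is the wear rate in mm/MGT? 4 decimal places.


Wear rate = total wear / cumulative tonnage
Rate = 0.83 / 35
Rate = 0.0237 mm/MGT

0.0237


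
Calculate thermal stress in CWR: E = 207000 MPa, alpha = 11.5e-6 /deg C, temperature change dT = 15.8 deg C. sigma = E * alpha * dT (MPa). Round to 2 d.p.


sigma = E * alpha * dT
sigma = 207000 * 11.5e-6 * 15.8
sigma = 2.3805 * 15.8
sigma = 37.61 MPa

37.61


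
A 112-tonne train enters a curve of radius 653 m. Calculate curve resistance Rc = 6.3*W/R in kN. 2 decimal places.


Rc = 6.3 * W / R
Rc = 6.3 * 112 / 653
Rc = 705.6 / 653
Rc = 1.08 kN

1.08


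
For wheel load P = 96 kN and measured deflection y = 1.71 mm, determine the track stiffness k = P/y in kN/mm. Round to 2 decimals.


Track stiffness k = P / y
k = 96 / 1.71
k = 56.14 kN/mm

56.14


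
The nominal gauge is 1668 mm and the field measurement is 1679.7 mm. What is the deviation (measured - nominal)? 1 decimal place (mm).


Deviation = measured - nominal
Deviation = 1679.7 - 1668
Deviation = 11.7 mm

11.7


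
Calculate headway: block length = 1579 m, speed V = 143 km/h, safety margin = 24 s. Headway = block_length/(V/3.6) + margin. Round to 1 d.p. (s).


V = 143 / 3.6 = 39.7222 m/s
Block traversal time = 1579 / 39.7222 = 39.751 s
Headway = 39.751 + 24
Headway = 63.8 s

63.8


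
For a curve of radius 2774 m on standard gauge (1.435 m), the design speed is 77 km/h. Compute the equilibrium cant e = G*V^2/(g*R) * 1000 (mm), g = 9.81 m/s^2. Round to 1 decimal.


Convert speed: V = 77 / 3.6 = 21.3889 m/s
Apply formula: e = 1.435 * 21.3889^2 / (9.81 * 2774)
e = 1.435 * 457.4846 / 27212.94
e = 0.024124 m = 24.1 mm

24.1


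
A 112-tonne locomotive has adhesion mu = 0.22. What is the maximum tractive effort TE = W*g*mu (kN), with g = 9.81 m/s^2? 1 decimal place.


TE_max = W * g * mu
TE_max = 112 * 9.81 * 0.22
TE_max = 1098.72 * 0.22
TE_max = 241.7 kN

241.7


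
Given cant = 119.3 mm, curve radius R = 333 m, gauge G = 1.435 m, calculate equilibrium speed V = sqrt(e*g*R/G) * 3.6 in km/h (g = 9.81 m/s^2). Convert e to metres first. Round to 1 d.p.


Convert cant: e = 119.3 mm = 0.1193 m
V_ms = sqrt(0.1193 * 9.81 * 333 / 1.435)
V_ms = sqrt(271.582501) = 16.4798 m/s
V = 16.4798 * 3.6 = 59.3 km/h

59.3


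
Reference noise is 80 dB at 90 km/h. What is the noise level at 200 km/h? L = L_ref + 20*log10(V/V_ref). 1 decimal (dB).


V/V_ref = 200 / 90 = 2.222222
log10(2.222222) = 0.346787
20 * 0.346787 = 6.9357
L = 80 + 6.9357 = 86.9 dB

86.9


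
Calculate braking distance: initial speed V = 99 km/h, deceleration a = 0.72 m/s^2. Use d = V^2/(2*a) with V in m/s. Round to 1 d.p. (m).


Convert speed: V = 99 / 3.6 = 27.5 m/s
V^2 = 756.25
d = 756.25 / (2 * 0.72)
d = 756.25 / 1.44
d = 525.2 m

525.2


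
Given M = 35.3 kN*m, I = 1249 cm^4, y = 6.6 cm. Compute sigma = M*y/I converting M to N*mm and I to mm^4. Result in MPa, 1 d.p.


Convert units:
M = 35.3 kN*m = 35300000 N*mm
y = 6.6 cm = 66 mm
I = 1249 cm^4 = 12490000 mm^4
sigma = 35300000 * 66 / 12490000
sigma = 186.5 MPa

186.5


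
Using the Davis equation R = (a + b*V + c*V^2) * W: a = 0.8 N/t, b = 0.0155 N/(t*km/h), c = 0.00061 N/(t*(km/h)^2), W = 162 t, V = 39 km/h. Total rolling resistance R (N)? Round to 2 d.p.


b*V = 0.0155 * 39 = 0.6045
c*V^2 = 0.00061 * 1521 = 0.92781
R_per_t = 0.8 + 0.6045 + 0.92781 = 2.33231 N/t
R_total = 2.33231 * 162 = 377.83 N

377.83


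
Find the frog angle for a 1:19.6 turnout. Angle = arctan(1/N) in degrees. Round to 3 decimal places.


1/N = 1/19.6 = 0.05102
angle = arctan(0.05102) = 0.050976 rad
angle = 0.050976 * 180/pi = 2.921 degrees

2.921


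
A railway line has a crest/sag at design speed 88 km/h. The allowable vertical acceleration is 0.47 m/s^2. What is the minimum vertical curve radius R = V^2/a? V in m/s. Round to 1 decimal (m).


Convert speed: V = 88 / 3.6 = 24.4444 m/s
V^2 = 597.5309 m^2/s^2
R_v = 597.5309 / 0.47
R_v = 1271.3 m

1271.3


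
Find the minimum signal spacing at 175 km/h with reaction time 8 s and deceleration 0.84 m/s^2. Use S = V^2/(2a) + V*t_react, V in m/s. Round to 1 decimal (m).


V = 175 / 3.6 = 48.6111 m/s
Braking distance = 48.6111^2 / (2*0.84) = 1406.5715 m
Sighting distance = 48.6111 * 8 = 388.8889 m
S = 1406.5715 + 388.8889 = 1795.5 m

1795.5


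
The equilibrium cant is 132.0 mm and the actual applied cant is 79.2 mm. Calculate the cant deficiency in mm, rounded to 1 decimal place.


Cant deficiency = equilibrium cant - actual cant
CD = 132.0 - 79.2
CD = 52.8 mm

52.8


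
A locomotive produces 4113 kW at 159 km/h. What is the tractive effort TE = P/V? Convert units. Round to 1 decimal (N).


Convert: P = 4113 kW = 4113000 W
V = 159 / 3.6 = 44.1667 m/s
TE = 4113000 / 44.1667
TE = 93124.5 N

93124.5


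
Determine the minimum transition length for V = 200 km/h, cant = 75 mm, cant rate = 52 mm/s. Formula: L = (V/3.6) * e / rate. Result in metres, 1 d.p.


Convert speed: V = 200 / 3.6 = 55.5556 m/s
L = 55.5556 * 75 / 52
L = 4166.6667 / 52
L = 80.1 m

80.1


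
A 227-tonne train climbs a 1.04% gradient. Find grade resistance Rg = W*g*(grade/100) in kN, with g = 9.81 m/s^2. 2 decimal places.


Rg = W * 9.81 * grade / 100
Rg = 227 * 9.81 * 1.04 / 100
Rg = 2226.87 * 0.0104
Rg = 23.16 kN

23.16


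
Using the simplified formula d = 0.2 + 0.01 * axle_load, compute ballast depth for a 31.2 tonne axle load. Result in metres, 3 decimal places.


d = 0.2 + 0.01 * 31.2
d = 0.2 + 0.312
d = 0.512 m

0.512


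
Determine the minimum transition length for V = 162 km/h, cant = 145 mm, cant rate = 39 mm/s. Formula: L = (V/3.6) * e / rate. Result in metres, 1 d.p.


Convert speed: V = 162 / 3.6 = 45.0 m/s
L = 45.0 * 145 / 39
L = 6525.0 / 39
L = 167.3 m

167.3


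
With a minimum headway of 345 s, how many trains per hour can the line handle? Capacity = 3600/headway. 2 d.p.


Capacity = 3600 / headway
Capacity = 3600 / 345
Capacity = 10.43 trains/hour

10.43


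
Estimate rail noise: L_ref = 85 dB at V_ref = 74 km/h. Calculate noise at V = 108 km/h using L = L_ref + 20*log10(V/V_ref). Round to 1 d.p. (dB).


V/V_ref = 108 / 74 = 1.459459
log10(1.459459) = 0.164192
20 * 0.164192 = 3.2838
L = 85 + 3.2838 = 88.3 dB

88.3


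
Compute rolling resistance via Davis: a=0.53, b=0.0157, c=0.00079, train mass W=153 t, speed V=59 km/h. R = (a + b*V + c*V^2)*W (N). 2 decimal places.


b*V = 0.0157 * 59 = 0.9263
c*V^2 = 0.00079 * 3481 = 2.74999
R_per_t = 0.53 + 0.9263 + 2.74999 = 4.20629 N/t
R_total = 4.20629 * 153 = 643.56 N

643.56


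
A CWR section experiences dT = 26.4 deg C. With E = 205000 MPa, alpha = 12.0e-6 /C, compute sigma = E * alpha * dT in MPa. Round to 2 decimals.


sigma = E * alpha * dT
sigma = 205000 * 12.0e-6 * 26.4
sigma = 2.46 * 26.4
sigma = 64.94 MPa

64.94


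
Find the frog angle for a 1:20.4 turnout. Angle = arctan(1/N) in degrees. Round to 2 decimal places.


1/N = 1/20.4 = 0.04902
angle = arctan(0.04902) = 0.04898 rad
angle = 0.04898 * 180/pi = 2.81 degrees

2.81


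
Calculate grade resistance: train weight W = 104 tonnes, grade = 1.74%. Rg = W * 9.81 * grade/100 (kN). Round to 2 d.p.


Rg = W * 9.81 * grade / 100
Rg = 104 * 9.81 * 1.74 / 100
Rg = 1020.24 * 0.0174
Rg = 17.75 kN

17.75


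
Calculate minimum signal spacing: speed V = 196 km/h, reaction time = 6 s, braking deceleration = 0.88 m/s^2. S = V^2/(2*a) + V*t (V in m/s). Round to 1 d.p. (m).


V = 196 / 3.6 = 54.4444 m/s
Braking distance = 54.4444^2 / (2*0.88) = 1684.2031 m
Sighting distance = 54.4444 * 6 = 326.6667 m
S = 1684.2031 + 326.6667 = 2010.9 m

2010.9


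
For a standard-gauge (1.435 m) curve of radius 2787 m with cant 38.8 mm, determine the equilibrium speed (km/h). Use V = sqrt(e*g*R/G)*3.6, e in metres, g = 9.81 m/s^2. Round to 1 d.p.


Convert cant: e = 38.8 mm = 0.0388 m
V_ms = sqrt(0.0388 * 9.81 * 2787 / 1.435)
V_ms = sqrt(739.240583) = 27.189 m/s
V = 27.189 * 3.6 = 97.9 km/h

97.9


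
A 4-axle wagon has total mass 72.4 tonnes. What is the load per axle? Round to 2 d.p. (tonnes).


Load per axle = total weight / number of axles
Load = 72.4 / 4
Load = 18.10 tonnes

18.10


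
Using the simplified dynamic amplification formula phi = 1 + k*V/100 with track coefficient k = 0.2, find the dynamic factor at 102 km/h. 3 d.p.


phi = 1 + k * V / 100
phi = 1 + 0.2 * 102 / 100
phi = 1 + 0.204
phi = 1.204

1.204


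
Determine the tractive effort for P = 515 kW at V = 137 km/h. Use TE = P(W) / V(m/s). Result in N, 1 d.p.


Convert: P = 515 kW = 515000 W
V = 137 / 3.6 = 38.0556 m/s
TE = 515000 / 38.0556
TE = 13532.8 N

13532.8


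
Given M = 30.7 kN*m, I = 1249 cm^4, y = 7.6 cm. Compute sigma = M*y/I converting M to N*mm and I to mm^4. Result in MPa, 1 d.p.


Convert units:
M = 30.7 kN*m = 30700000 N*mm
y = 7.6 cm = 76 mm
I = 1249 cm^4 = 12490000 mm^4
sigma = 30700000 * 76 / 12490000
sigma = 186.8 MPa

186.8


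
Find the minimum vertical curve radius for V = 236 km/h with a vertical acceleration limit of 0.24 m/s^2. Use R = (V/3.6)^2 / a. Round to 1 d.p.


Convert speed: V = 236 / 3.6 = 65.5556 m/s
V^2 = 4297.5309 m^2/s^2
R_v = 4297.5309 / 0.24
R_v = 17906.4 m

17906.4


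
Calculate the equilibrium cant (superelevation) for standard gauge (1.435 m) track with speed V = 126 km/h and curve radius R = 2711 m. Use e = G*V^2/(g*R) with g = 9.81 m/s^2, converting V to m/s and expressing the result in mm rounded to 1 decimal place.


Convert speed: V = 126 / 3.6 = 35.0 m/s
Apply formula: e = 1.435 * 35.0^2 / (9.81 * 2711)
e = 1.435 * 1225.0 / 26594.91
e = 0.066098 m = 66.1 mm

66.1


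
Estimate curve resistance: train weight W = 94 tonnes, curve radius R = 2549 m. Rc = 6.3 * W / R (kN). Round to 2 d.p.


Rc = 6.3 * W / R
Rc = 6.3 * 94 / 2549
Rc = 592.2 / 2549
Rc = 0.23 kN

0.23


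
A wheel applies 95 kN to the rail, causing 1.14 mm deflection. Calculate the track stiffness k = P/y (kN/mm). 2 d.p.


Track stiffness k = P / y
k = 95 / 1.14
k = 83.33 kN/mm

83.33


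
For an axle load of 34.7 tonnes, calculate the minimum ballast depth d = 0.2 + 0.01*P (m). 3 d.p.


d = 0.2 + 0.01 * 34.7
d = 0.2 + 0.347
d = 0.547 m

0.547


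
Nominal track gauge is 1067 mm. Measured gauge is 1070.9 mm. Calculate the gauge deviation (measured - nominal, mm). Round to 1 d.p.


Deviation = measured - nominal
Deviation = 1070.9 - 1067
Deviation = 3.9 mm

3.9


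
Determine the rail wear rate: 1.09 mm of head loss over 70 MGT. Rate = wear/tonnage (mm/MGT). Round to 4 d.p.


Wear rate = total wear / cumulative tonnage
Rate = 1.09 / 70
Rate = 0.0156 mm/MGT

0.0156


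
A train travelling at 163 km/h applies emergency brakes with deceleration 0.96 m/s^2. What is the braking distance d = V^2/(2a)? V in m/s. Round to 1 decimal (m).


Convert speed: V = 163 / 3.6 = 45.2778 m/s
V^2 = 2050.0772
d = 2050.0772 / (2 * 0.96)
d = 2050.0772 / 1.92
d = 1067.7 m

1067.7


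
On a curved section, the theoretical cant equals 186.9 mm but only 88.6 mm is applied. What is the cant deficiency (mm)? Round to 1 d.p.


Cant deficiency = equilibrium cant - actual cant
CD = 186.9 - 88.6
CD = 98.3 mm

98.3


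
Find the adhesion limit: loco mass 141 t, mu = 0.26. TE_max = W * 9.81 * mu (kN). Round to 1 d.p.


TE_max = W * g * mu
TE_max = 141 * 9.81 * 0.26
TE_max = 1383.21 * 0.26
TE_max = 359.6 kN

359.6


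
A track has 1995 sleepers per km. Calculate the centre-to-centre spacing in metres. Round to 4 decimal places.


Spacing = 1000 m / number of sleepers
Spacing = 1000 / 1995
Spacing = 0.5013 m

0.5013
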